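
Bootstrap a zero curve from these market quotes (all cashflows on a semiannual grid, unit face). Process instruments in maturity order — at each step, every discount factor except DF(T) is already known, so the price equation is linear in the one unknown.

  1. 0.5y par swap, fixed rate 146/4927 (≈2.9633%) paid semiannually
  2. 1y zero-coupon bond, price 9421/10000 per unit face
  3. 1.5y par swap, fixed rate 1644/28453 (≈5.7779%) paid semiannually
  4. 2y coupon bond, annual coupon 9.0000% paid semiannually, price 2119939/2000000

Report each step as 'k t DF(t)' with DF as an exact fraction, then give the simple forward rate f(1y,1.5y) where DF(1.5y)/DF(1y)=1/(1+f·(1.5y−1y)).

1 1/2 4927/5000
2 1 9421/10000
3 3/2 4589/5000
4 2 4459/5000
f(1y,1.5y) = ((9421/10000)/(4589/5000) − 1)/(1/2) = 243/4589 ≈ 5.2953%

step 1 [0.5y] swap r/2=73/4927: DF=(1 − 73/4927·(0))/(1+73/4927) = 4927/5000 ≈ 0.985400
step 2 [1y] zero: DF = P = 9421/10000 ≈ 0.942100
step 3 [1.5y] swap r/2=822/28453: DF=(1 − 822/28453·(0.985400+0.942100))/(1+822/28453) = 4589/5000 ≈ 0.917800
step 4 [2y] bond c/2=9/200: DF=(2119939/2000000 − 9/200·(0.985400+0.942100+0.917800))/(1+9/200) = 4459/5000 ≈ 0.891800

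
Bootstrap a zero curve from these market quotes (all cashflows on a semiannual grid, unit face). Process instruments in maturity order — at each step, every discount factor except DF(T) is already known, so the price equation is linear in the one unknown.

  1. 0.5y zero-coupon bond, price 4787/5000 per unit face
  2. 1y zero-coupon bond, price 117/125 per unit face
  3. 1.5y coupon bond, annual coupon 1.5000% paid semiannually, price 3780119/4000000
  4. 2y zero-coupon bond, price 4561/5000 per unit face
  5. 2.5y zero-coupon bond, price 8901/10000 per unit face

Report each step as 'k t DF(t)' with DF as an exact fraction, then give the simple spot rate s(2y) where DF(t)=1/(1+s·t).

step 1 [0.5y] zero: DF = P = 4787/5000 ≈ 0.957400
step 2 [1y] zero: DF = P = 117/125 ≈ 0.936000
step 3 [1.5y] bond c/2=3/400: DF=(3780119/4000000 − 3/400·(0.957400+0.936000))/(1+3/400) = 9239/10000 ≈ 0.923900
step 4 [2y] zero: DF = P = 4561/5000 ≈ 0.912200
step 5 [2.5y] zero: DF = P = 8901/10000 ≈ 0.890100

1 1/2 4787/5000
2 1 117/125
3 3/2 9239/10000
4 2 4561/5000
5 5/2 8901/10000
s(2y) = (1/(4561/5000) − 1)/(2) = 439/9122 ≈ 4.8125%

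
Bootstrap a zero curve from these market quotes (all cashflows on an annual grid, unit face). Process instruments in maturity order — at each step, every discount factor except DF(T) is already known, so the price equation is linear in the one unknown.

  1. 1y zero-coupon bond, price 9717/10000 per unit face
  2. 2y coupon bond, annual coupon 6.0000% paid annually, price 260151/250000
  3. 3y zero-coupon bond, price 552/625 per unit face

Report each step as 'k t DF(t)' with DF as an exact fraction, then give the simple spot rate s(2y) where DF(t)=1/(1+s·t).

step 1 [1y] zero: DF = P = 9717/10000 ≈ 0.971700
step 2 [2y] bond c/1=3/50: DF=(260151/250000 − 3/50·(0.971700))/(1+3/50) = 9267/10000 ≈ 0.926700
step 3 [3y] zero: DF = P = 552/625 ≈ 0.883200

1 1 9717/10000
2 2 9267/10000
3 3 552/625
s(2y) = (1/(9267/10000) − 1)/(2) = 733/18534 ≈ 3.9549%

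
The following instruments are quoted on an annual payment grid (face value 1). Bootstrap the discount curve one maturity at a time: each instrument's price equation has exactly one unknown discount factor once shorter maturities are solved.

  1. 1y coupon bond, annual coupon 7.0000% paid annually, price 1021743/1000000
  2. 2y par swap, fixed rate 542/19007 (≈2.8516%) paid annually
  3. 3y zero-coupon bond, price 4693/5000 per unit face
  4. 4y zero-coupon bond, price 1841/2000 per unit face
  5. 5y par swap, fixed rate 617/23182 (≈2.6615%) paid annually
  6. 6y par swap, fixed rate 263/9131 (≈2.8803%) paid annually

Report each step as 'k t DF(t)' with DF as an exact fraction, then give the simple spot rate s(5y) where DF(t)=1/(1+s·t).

1 1 9549/10000
2 2 4729/5000
3 3 4693/5000
4 4 1841/2000
5 5 4383/5000
6 6 4211/5000
s(5y) = (1/(4383/5000) − 1)/(5) = 617/21915 ≈ 2.8154%

step 1 [1y] bond c/1=7/100: DF=(1021743/1000000 − 7/100·(0))/(1+7/100) = 9549/10000 ≈ 0.954900
step 2 [2y] swap r/1=542/19007: DF=(1 − 542/19007·(0.954900))/(1+542/19007) = 4729/5000 ≈ 0.945800
step 3 [3y] zero: DF = P = 4693/5000 ≈ 0.938600
step 4 [4y] zero: DF = P = 1841/2000 ≈ 0.920500
step 5 [5y] swap r/1=617/23182: DF=(1 − 617/23182·(0.954900+0.945800+0.938600+0.920500))/(1+617/23182) = 4383/5000 ≈ 0.876600
step 6 [6y] swap r/1=263/9131: DF=(1 − 263/9131·(0.954900+0.945800+0.938600+0.920500+0.876600))/(1+263/9131) = 4211/5000 ≈ 0.842200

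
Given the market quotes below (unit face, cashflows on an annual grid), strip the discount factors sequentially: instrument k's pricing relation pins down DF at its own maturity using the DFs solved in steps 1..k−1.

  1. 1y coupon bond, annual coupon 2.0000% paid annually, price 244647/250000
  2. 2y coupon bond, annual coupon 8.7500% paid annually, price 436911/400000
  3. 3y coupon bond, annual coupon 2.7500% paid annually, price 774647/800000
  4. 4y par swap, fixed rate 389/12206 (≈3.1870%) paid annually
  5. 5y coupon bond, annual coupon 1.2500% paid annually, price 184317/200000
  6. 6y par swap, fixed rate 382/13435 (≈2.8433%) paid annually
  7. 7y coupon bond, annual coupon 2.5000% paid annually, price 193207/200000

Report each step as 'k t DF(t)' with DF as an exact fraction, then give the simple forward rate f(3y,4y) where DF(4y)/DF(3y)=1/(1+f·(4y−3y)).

step 1 [1y] bond c/1=1/50: DF=(244647/250000 − 1/50·(0))/(1+1/50) = 4797/5000 ≈ 0.959400
step 2 [2y] bond c/1=7/80: DF=(436911/400000 − 7/80·(0.959400))/(1+7/80) = 1159/1250 ≈ 0.927200
step 3 [3y] bond c/1=11/400: DF=(774647/800000 − 11/400·(0.959400+0.927200))/(1+11/400) = 8919/10000 ≈ 0.891900
step 4 [4y] swap r/1=389/12206: DF=(1 − 389/12206·(0.959400+0.927200+0.891900))/(1+389/12206) = 8833/10000 ≈ 0.883300
step 5 [5y] bond c/1=1/80: DF=(184317/200000 − 1/80·(0.959400+0.927200+0.891900+0.883300))/(1+1/80) = 173/200 ≈ 0.865000
step 6 [6y] swap r/1=382/13435: DF=(1 − 382/13435·(0.959400+0.927200+0.891900+0.883300+0.865000))/(1+382/13435) = 1059/1250 ≈ 0.847200
step 7 [7y] bond c/1=1/40: DF=(193207/200000 − 1/40·(0.959400+0.927200+0.891900+0.883300+0.865000+0.847200))/(1+1/40) = 4057/5000 ≈ 0.811400

1 1 4797/5000
2 2 1159/1250
3 3 8919/10000
4 4 8833/10000
5 5 173/200
6 6 1059/1250
7 7 4057/5000
f(3y,4y) = ((8919/10000)/(8833/10000) − 1)/(1) = 86/8833 ≈ 0.9736%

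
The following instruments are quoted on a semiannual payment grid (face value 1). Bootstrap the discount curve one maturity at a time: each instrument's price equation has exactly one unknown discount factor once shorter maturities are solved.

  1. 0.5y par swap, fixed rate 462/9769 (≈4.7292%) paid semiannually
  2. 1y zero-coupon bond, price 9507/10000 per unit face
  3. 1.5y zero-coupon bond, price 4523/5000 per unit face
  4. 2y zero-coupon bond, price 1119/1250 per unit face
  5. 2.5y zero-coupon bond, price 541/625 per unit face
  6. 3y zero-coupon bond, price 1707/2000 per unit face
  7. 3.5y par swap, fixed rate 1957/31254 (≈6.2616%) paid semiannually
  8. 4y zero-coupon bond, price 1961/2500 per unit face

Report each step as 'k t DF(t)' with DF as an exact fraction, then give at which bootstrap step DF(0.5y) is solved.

1 1/2 9769/10000
2 1 9507/10000
3 3/2 4523/5000
4 2 1119/1250
5 5/2 541/625
6 3 1707/2000
7 7/2 8043/10000
8 4 1961/2500
DF(0.5y) is solved at step 1

step 1 [0.5y] swap r/2=231/9769: DF=(1 − 231/9769·(0))/(1+231/9769) = 9769/10000 ≈ 0.976900
step 2 [1y] zero: DF = P = 9507/10000 ≈ 0.950700
step 3 [1.5y] zero: DF = P = 4523/5000 ≈ 0.904600
step 4 [2y] zero: DF = P = 1119/1250 ≈ 0.895200
step 5 [2.5y] zero: DF = P = 541/625 ≈ 0.865600
step 6 [3y] zero: DF = P = 1707/2000 ≈ 0.853500
step 7 [3.5y] swap r/2=1957/62508: DF=(1 − 1957/62508·(0.976900+0.950700+0.904600+0.895200+0.865600+0.853500))/(1+1957/62508) = 8043/10000 ≈ 0.804300
step 8 [4y] zero: DF = P = 1961/2500 ≈ 0.784400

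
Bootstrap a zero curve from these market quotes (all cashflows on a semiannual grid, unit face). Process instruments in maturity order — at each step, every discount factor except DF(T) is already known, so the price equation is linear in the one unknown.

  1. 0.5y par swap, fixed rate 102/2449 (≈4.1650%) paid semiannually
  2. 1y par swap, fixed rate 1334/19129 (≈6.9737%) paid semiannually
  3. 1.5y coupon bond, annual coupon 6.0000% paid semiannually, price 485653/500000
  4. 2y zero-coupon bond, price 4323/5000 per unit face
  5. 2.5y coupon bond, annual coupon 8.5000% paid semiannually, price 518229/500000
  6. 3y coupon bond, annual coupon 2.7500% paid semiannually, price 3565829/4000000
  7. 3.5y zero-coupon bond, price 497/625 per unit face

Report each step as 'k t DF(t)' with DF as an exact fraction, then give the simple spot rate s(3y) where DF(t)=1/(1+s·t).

1 1/2 2449/2500
2 1 9333/10000
3 3/2 8873/10000
4 2 4323/5000
5 5/2 528/625
6 3 4091/5000
7 7/2 497/625
s(3y) = (1/(4091/5000) − 1)/(3) = 303/4091 ≈ 7.4065%

step 1 [0.5y] swap r/2=51/2449: DF=(1 − 51/2449·(0))/(1+51/2449) = 2449/2500 ≈ 0.979600
step 2 [1y] swap r/2=667/19129: DF=(1 − 667/19129·(0.979600))/(1+667/19129) = 9333/10000 ≈ 0.933300
step 3 [1.5y] bond c/2=3/100: DF=(485653/500000 − 3/100·(0.979600+0.933300))/(1+3/100) = 8873/10000 ≈ 0.887300
step 4 [2y] zero: DF = P = 4323/5000 ≈ 0.864600
step 5 [2.5y] bond c/2=17/400: DF=(518229/500000 − 17/400·(0.979600+0.933300+0.887300+0.864600))/(1+17/400) = 528/625 ≈ 0.844800
step 6 [3y] bond c/2=11/800: DF=(3565829/4000000 − 11/800·(0.979600+0.933300+0.887300+0.864600+0.844800))/(1+11/800) = 4091/5000 ≈ 0.818200
step 7 [3.5y] zero: DF = P = 497/625 ≈ 0.795200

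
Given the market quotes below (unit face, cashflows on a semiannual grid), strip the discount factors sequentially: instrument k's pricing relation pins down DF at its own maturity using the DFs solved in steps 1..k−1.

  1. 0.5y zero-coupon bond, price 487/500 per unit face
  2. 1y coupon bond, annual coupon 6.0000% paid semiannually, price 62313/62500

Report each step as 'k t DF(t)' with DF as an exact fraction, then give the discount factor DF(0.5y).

step 1 [0.5y] zero: DF = P = 487/500 ≈ 0.974000
step 2 [1y] bond c/2=3/100: DF=(62313/62500 − 3/100·(0.974000))/(1+3/100) = 2349/2500 ≈ 0.939600

1 1/2 487/500
2 1 2349/2500
DF(0.5y) = 487/500 ≈ 0.974000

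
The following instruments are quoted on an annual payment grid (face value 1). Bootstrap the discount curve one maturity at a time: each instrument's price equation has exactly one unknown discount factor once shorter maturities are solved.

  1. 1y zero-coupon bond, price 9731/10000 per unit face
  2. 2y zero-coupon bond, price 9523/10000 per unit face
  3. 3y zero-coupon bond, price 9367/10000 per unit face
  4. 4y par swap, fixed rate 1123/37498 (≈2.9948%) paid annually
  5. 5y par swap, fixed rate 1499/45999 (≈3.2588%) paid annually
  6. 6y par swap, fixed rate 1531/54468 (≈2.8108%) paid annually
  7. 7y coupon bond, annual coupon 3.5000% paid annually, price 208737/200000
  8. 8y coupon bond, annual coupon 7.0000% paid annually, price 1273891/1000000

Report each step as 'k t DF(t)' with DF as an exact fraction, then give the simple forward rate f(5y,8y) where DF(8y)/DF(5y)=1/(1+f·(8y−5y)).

1 1 9731/10000
2 2 9523/10000
3 3 9367/10000
4 4 8877/10000
5 5 8501/10000
6 6 8469/10000
7 7 4121/5000
8 8 7803/10000
f(5y,8y) = ((8501/10000)/(7803/10000) − 1)/(3) = 698/23409 ≈ 2.9818%

step 1 [1y] zero: DF = P = 9731/10000 ≈ 0.973100
step 2 [2y] zero: DF = P = 9523/10000 ≈ 0.952300
step 3 [3y] zero: DF = P = 9367/10000 ≈ 0.936700
step 4 [4y] swap r/1=1123/37498: DF=(1 − 1123/37498·(0.973100+0.952300+0.936700))/(1+1123/37498) = 8877/10000 ≈ 0.887700
step 5 [5y] swap r/1=1499/45999: DF=(1 − 1499/45999·(0.973100+0.952300+0.936700+0.887700))/(1+1499/45999) = 8501/10000 ≈ 0.850100
step 6 [6y] swap r/1=1531/54468: DF=(1 − 1531/54468·(0.973100+0.952300+0.936700+0.887700+0.850100))/(1+1531/54468) = 8469/10000 ≈ 0.846900
step 7 [7y] bond c/1=7/200: DF=(208737/200000 − 7/200·(0.973100+0.952300+0.936700+0.887700+0.850100+0.846900))/(1+7/200) = 4121/5000 ≈ 0.824200
step 8 [8y] bond c/1=7/100: DF=(1273891/1000000 − 7/100·(0.973100+0.952300+0.936700+0.887700+0.850100+0.846900+0.824200))/(1+7/100) = 7803/10000 ≈ 0.780300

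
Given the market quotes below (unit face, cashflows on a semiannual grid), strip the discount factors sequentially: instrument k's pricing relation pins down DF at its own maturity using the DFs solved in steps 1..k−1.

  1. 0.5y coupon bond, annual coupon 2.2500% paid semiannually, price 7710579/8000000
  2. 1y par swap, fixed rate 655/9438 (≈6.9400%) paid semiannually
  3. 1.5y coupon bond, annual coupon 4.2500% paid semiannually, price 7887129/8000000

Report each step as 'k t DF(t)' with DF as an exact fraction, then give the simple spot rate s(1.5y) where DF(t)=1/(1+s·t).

1 1/2 9531/10000
2 1 1869/2000
3 3/2 9261/10000
s(1.5y) = (1/(9261/10000) − 1)/(3/2) = 1478/27783 ≈ 5.3198%

step 1 [0.5y] bond c/2=9/800: DF=(7710579/8000000 − 9/800·(0))/(1+9/800) = 9531/10000 ≈ 0.953100
step 2 [1y] swap r/2=655/18876: DF=(1 − 655/18876·(0.953100))/(1+655/18876) = 1869/2000 ≈ 0.934500
step 3 [1.5y] bond c/2=17/800: DF=(7887129/8000000 − 17/800·(0.953100+0.934500))/(1+17/800) = 9261/10000 ≈ 0.926100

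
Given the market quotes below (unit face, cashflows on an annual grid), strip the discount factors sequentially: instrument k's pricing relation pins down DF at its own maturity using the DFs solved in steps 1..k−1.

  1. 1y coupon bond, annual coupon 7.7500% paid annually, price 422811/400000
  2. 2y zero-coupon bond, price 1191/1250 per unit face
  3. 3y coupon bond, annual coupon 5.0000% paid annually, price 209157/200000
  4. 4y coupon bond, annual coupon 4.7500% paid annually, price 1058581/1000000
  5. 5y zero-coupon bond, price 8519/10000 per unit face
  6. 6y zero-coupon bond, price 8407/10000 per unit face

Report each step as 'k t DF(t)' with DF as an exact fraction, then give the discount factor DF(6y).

1 1 981/1000
2 2 1191/1250
3 3 9039/10000
4 4 8819/10000
5 5 8519/10000
6 6 8407/10000
DF(6y) = 8407/10000 ≈ 0.840700

step 1 [1y] bond c/1=31/400: DF=(422811/400000 − 31/400·(0))/(1+31/400) = 981/1000 ≈ 0.981000
step 2 [2y] zero: DF = P = 1191/1250 ≈ 0.952800
step 3 [3y] bond c/1=1/20: DF=(209157/200000 − 1/20·(0.981000+0.952800))/(1+1/20) = 9039/10000 ≈ 0.903900
step 4 [4y] bond c/1=19/400: DF=(1058581/1000000 − 19/400·(0.981000+0.952800+0.903900))/(1+19/400) = 8819/10000 ≈ 0.881900
step 5 [5y] zero: DF = P = 8519/10000 ≈ 0.851900
step 6 [6y] zero: DF = P = 8407/10000 ≈ 0.840700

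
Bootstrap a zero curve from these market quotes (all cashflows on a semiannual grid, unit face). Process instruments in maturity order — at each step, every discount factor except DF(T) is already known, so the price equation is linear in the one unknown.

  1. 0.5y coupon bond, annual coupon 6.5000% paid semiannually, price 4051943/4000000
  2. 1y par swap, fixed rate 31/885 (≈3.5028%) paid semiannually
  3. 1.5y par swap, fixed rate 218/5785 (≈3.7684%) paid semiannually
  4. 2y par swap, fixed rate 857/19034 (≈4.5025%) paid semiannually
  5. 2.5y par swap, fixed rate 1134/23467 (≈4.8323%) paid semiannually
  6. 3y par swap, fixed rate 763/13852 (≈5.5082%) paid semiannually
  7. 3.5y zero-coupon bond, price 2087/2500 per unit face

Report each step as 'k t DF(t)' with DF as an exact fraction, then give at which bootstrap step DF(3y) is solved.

step 1 [0.5y] bond c/2=13/400: DF=(4051943/4000000 − 13/400·(0))/(1+13/400) = 9811/10000 ≈ 0.981100
step 2 [1y] swap r/2=31/1770: DF=(1 − 31/1770·(0.981100))/(1+31/1770) = 9659/10000 ≈ 0.965900
step 3 [1.5y] swap r/2=109/5785: DF=(1 − 109/5785·(0.981100+0.965900))/(1+109/5785) = 1891/2000 ≈ 0.945500
step 4 [2y] swap r/2=857/38068: DF=(1 − 857/38068·(0.981100+0.965900+0.945500))/(1+857/38068) = 9143/10000 ≈ 0.914300
step 5 [2.5y] swap r/2=567/23467: DF=(1 − 567/23467·(0.981100+0.965900+0.945500+0.914300))/(1+567/23467) = 4433/5000 ≈ 0.886600
step 6 [3y] swap r/2=763/27704: DF=(1 − 763/27704·(0.981100+0.965900+0.945500+0.914300+0.886600))/(1+763/27704) = 4237/5000 ≈ 0.847400
step 7 [3.5y] zero: DF = P = 2087/2500 ≈ 0.834800

1 1/2 9811/10000
2 1 9659/10000
3 3/2 1891/2000
4 2 9143/10000
5 5/2 4433/5000
6 3 4237/5000
7 7/2 2087/2500
DF(3y) is solved at step 6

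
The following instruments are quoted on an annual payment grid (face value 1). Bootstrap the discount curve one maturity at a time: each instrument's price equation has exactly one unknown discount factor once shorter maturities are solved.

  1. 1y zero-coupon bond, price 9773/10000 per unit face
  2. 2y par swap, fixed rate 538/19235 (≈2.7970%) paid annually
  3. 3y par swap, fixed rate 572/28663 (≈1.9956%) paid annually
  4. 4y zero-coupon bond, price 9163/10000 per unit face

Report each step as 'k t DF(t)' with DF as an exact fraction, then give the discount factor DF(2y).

1 1 9773/10000
2 2 4731/5000
3 3 2357/2500
4 4 9163/10000
DF(2y) = 4731/5000 ≈ 0.946200

step 1 [1y] zero: DF = P = 9773/10000 ≈ 0.977300
step 2 [2y] swap r/1=538/19235: DF=(1 − 538/19235·(0.977300))/(1+538/19235) = 4731/5000 ≈ 0.946200
step 3 [3y] swap r/1=572/28663: DF=(1 − 572/28663·(0.977300+0.946200))/(1+572/28663) = 2357/2500 ≈ 0.942800
step 4 [4y] zero: DF = P = 9163/10000 ≈ 0.916300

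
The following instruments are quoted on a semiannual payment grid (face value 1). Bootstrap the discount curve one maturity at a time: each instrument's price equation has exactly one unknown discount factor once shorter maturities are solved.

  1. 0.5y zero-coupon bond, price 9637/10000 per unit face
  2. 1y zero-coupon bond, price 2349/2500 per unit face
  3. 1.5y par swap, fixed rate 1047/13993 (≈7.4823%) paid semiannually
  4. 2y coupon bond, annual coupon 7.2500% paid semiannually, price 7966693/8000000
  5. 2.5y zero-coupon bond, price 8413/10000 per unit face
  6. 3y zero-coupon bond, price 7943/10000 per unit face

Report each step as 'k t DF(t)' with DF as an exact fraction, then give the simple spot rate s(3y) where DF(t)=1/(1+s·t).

step 1 [0.5y] zero: DF = P = 9637/10000 ≈ 0.963700
step 2 [1y] zero: DF = P = 2349/2500 ≈ 0.939600
step 3 [1.5y] swap r/2=1047/27986: DF=(1 − 1047/27986·(0.963700+0.939600))/(1+1047/27986) = 8953/10000 ≈ 0.895300
step 4 [2y] bond c/2=29/800: DF=(7966693/8000000 − 29/800·(0.963700+0.939600+0.895300))/(1+29/800) = 8631/10000 ≈ 0.863100
step 5 [2.5y] zero: DF = P = 8413/10000 ≈ 0.841300
step 6 [3y] zero: DF = P = 7943/10000 ≈ 0.794300

1 1/2 9637/10000
2 1 2349/2500
3 3/2 8953/10000
4 2 8631/10000
5 5/2 8413/10000
6 3 7943/10000
s(3y) = (1/(7943/10000) − 1)/(3) = 2057/23829 ≈ 8.6323%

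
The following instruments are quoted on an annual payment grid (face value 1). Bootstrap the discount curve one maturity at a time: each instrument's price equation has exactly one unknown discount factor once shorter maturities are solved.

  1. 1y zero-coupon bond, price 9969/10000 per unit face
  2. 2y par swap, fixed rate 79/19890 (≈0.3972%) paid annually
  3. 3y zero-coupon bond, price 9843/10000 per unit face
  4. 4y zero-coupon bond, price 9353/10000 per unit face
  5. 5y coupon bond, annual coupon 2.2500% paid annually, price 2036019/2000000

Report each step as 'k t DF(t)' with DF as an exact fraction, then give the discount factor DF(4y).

step 1 [1y] zero: DF = P = 9969/10000 ≈ 0.996900
step 2 [2y] swap r/1=79/19890: DF=(1 − 79/19890·(0.996900))/(1+79/19890) = 9921/10000 ≈ 0.992100
step 3 [3y] zero: DF = P = 9843/10000 ≈ 0.984300
step 4 [4y] zero: DF = P = 9353/10000 ≈ 0.935300
step 5 [5y] bond c/1=9/400: DF=(2036019/2000000 − 9/400·(0.996900+0.992100+0.984300+0.935300))/(1+9/400) = 1137/1250 ≈ 0.909600

1 1 9969/10000
2 2 9921/10000
3 3 9843/10000
4 4 9353/10000
5 5 1137/1250
DF(4y) = 9353/10000 ≈ 0.935300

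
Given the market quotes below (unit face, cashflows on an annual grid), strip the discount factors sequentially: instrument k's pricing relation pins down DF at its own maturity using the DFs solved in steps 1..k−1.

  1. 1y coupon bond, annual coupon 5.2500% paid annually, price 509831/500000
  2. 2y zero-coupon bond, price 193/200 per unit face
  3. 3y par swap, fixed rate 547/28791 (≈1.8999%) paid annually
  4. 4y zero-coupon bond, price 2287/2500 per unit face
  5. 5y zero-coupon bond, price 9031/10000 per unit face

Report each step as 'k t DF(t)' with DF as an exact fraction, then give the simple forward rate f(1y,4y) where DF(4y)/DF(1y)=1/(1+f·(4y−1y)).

1 1 1211/1250
2 2 193/200
3 3 9453/10000
4 4 2287/2500
5 5 9031/10000
f(1y,4y) = ((1211/1250)/(2287/2500) − 1)/(3) = 45/2287 ≈ 1.9676%

step 1 [1y] bond c/1=21/400: DF=(509831/500000 − 21/400·(0))/(1+21/400) = 1211/1250 ≈ 0.968800
step 2 [2y] zero: DF = P = 193/200 ≈ 0.965000
step 3 [3y] swap r/1=547/28791: DF=(1 − 547/28791·(0.968800+0.965000))/(1+547/28791) = 9453/10000 ≈ 0.945300
step 4 [4y] zero: DF = P = 2287/2500 ≈ 0.914800
step 5 [5y] zero: DF = P = 9031/10000 ≈ 0.903100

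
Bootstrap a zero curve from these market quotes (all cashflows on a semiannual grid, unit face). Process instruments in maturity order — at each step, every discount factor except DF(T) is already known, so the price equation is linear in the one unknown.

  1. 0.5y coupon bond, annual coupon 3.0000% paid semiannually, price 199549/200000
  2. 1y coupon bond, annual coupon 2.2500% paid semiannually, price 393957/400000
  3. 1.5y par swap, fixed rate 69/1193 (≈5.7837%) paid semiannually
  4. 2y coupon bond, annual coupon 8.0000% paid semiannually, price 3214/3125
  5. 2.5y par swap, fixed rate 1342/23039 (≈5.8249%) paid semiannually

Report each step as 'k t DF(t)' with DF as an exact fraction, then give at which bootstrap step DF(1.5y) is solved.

1 1/2 983/1000
2 1 963/1000
3 3/2 2293/2500
4 2 2197/2500
5 5/2 4329/5000
DF(1.5y) is solved at step 3

step 1 [0.5y] bond c/2=3/200: DF=(199549/200000 − 3/200·(0))/(1+3/200) = 983/1000 ≈ 0.983000
step 2 [1y] bond c/2=9/800: DF=(393957/400000 − 9/800·(0.983000))/(1+9/800) = 963/1000 ≈ 0.963000
step 3 [1.5y] swap r/2=69/2386: DF=(1 − 69/2386·(0.983000+0.963000))/(1+69/2386) = 2293/2500 ≈ 0.917200
step 4 [2y] bond c/2=1/25: DF=(3214/3125 − 1/25·(0.983000+0.963000+0.917200))/(1+1/25) = 2197/2500 ≈ 0.878800
step 5 [2.5y] swap r/2=671/23039: DF=(1 − 671/23039·(0.983000+0.963000+0.917200+0.878800))/(1+671/23039) = 4329/5000 ≈ 0.865800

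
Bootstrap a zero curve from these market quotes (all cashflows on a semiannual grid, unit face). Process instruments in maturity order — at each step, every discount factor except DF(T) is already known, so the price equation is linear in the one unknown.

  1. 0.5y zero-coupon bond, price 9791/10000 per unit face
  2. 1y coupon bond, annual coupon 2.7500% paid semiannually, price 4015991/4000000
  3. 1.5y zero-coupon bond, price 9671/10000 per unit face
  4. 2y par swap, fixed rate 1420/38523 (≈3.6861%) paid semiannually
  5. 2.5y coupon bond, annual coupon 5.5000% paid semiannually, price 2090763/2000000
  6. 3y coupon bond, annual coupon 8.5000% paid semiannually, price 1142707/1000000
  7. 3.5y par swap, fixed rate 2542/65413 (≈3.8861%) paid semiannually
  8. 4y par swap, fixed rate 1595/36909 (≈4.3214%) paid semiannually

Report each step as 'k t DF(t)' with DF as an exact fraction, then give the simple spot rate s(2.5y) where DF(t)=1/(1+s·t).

step 1 [0.5y] zero: DF = P = 9791/10000 ≈ 0.979100
step 2 [1y] bond c/2=11/800: DF=(4015991/4000000 − 11/800·(0.979100))/(1+11/800) = 9771/10000 ≈ 0.977100
step 3 [1.5y] zero: DF = P = 9671/10000 ≈ 0.967100
step 4 [2y] swap r/2=710/38523: DF=(1 − 710/38523·(0.979100+0.977100+0.967100))/(1+710/38523) = 929/1000 ≈ 0.929000
step 5 [2.5y] bond c/2=11/400: DF=(2090763/2000000 − 11/400·(0.979100+0.977100+0.967100+0.929000))/(1+11/400) = 9143/10000 ≈ 0.914300
step 6 [3y] bond c/2=17/400: DF=(1142707/1000000 − 17/400·(0.979100+0.977100+0.967100+0.929000+0.914300))/(1+17/400) = 4509/5000 ≈ 0.901800
step 7 [3.5y] swap r/2=1271/65413: DF=(1 − 1271/65413·(0.979100+0.977100+0.967100+0.929000+0.914300+0.901800))/(1+1271/65413) = 8729/10000 ≈ 0.872900
step 8 [4y] swap r/2=1595/73818: DF=(1 − 1595/73818·(0.979100+0.977100+0.967100+0.929000+0.914300+0.901800+0.872900))/(1+1595/73818) = 1681/2000 ≈ 0.840500

1 1/2 9791/10000
2 1 9771/10000
3 3/2 9671/10000
4 2 929/1000
5 5/2 9143/10000
6 3 4509/5000
7 7/2 8729/10000
8 4 1681/2000
s(2.5y) = (1/(9143/10000) − 1)/(5/2) = 1714/45715 ≈ 3.7493%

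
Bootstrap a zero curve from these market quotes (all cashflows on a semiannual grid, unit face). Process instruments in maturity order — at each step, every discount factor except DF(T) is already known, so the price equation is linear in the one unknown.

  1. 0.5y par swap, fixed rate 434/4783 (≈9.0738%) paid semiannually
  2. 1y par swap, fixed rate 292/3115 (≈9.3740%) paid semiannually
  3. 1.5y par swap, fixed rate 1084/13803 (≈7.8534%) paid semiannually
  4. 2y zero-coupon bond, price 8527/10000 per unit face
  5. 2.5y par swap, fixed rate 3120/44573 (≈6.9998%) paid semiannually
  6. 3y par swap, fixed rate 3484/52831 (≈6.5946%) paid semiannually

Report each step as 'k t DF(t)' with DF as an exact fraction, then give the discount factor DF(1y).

1 1/2 4783/5000
2 1 2281/2500
3 3/2 2229/2500
4 2 8527/10000
5 5/2 211/250
6 3 4129/5000
DF(1y) = 2281/2500 ≈ 0.912400

step 1 [0.5y] swap r/2=217/4783: DF=(1 − 217/4783·(0))/(1+217/4783) = 4783/5000 ≈ 0.956600
step 2 [1y] swap r/2=146/3115: DF=(1 − 146/3115·(0.956600))/(1+146/3115) = 2281/2500 ≈ 0.912400
step 3 [1.5y] swap r/2=542/13803: DF=(1 − 542/13803·(0.956600+0.912400))/(1+542/13803) = 2229/2500 ≈ 0.891600
step 4 [2y] zero: DF = P = 8527/10000 ≈ 0.852700
step 5 [2.5y] swap r/2=1560/44573: DF=(1 − 1560/44573·(0.956600+0.912400+0.891600+0.852700))/(1+1560/44573) = 211/250 ≈ 0.844000
step 6 [3y] swap r/2=1742/52831: DF=(1 − 1742/52831·(0.956600+0.912400+0.891600+0.852700+0.844000))/(1+1742/52831) = 4129/5000 ≈ 0.825800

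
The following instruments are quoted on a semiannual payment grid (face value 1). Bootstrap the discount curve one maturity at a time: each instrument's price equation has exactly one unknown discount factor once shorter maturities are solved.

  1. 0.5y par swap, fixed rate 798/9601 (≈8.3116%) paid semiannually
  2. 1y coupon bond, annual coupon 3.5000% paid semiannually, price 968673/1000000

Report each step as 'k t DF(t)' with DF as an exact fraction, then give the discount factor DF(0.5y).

1 1/2 9601/10000
2 1 1871/2000
DF(0.5y) = 9601/10000 ≈ 0.960100

step 1 [0.5y] swap r/2=399/9601: DF=(1 − 399/9601·(0))/(1+399/9601) = 9601/10000 ≈ 0.960100
step 2 [1y] bond c/2=7/400: DF=(968673/1000000 − 7/400·(0.960100))/(1+7/400) = 1871/2000 ≈ 0.935500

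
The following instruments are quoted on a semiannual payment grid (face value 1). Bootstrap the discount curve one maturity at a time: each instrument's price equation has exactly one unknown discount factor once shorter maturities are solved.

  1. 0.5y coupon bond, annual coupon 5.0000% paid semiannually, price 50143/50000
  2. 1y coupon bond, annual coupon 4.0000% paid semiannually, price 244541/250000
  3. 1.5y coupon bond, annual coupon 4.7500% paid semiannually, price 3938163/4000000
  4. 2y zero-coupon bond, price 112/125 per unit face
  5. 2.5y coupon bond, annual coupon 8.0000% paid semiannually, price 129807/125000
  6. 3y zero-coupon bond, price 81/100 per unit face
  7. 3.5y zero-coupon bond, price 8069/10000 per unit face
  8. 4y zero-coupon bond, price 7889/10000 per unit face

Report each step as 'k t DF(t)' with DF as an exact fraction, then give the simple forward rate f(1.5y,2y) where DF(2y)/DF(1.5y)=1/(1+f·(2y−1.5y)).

step 1 [0.5y] bond c/2=1/40: DF=(50143/50000 − 1/40·(0))/(1+1/40) = 1223/1250 ≈ 0.978400
step 2 [1y] bond c/2=1/50: DF=(244541/250000 − 1/50·(0.978400))/(1+1/50) = 4699/5000 ≈ 0.939800
step 3 [1.5y] bond c/2=19/800: DF=(3938163/4000000 − 19/800·(0.978400+0.939800))/(1+19/800) = 2293/2500 ≈ 0.917200
step 4 [2y] zero: DF = P = 112/125 ≈ 0.896000
step 5 [2.5y] bond c/2=1/25: DF=(129807/125000 − 1/25·(0.978400+0.939800+0.917200+0.896000))/(1+1/25) = 171/200 ≈ 0.855000
step 6 [3y] zero: DF = P = 81/100 ≈ 0.810000
step 7 [3.5y] zero: DF = P = 8069/10000 ≈ 0.806900
step 8 [4y] zero: DF = P = 7889/10000 ≈ 0.788900

1 1/2 1223/1250
2 1 4699/5000
3 3/2 2293/2500
4 2 112/125
5 5/2 171/200
6 3 81/100
7 7/2 8069/10000
8 4 7889/10000
f(1.5y,2y) = ((2293/2500)/(112/125) − 1)/(1/2) = 53/1120 ≈ 4.7321%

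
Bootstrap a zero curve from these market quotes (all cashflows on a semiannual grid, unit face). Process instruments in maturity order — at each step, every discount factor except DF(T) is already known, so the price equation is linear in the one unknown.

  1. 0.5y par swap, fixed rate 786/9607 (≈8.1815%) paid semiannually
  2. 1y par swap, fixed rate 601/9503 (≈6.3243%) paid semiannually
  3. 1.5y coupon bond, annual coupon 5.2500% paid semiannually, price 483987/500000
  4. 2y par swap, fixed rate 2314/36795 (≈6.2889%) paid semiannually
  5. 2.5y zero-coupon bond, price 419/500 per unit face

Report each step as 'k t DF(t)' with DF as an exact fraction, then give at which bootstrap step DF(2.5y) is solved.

step 1 [0.5y] swap r/2=393/9607: DF=(1 − 393/9607·(0))/(1+393/9607) = 9607/10000 ≈ 0.960700
step 2 [1y] swap r/2=601/19006: DF=(1 − 601/19006·(0.960700))/(1+601/19006) = 9399/10000 ≈ 0.939900
step 3 [1.5y] bond c/2=21/800: DF=(483987/500000 − 21/800·(0.960700+0.939900))/(1+21/800) = 4473/5000 ≈ 0.894600
step 4 [2y] swap r/2=1157/36795: DF=(1 − 1157/36795·(0.960700+0.939900+0.894600))/(1+1157/36795) = 8843/10000 ≈ 0.884300
step 5 [2.5y] zero: DF = P = 419/500 ≈ 0.838000

1 1/2 9607/10000
2 1 9399/10000
3 3/2 4473/5000
4 2 8843/10000
5 5/2 419/500
DF(2.5y) is solved at step 5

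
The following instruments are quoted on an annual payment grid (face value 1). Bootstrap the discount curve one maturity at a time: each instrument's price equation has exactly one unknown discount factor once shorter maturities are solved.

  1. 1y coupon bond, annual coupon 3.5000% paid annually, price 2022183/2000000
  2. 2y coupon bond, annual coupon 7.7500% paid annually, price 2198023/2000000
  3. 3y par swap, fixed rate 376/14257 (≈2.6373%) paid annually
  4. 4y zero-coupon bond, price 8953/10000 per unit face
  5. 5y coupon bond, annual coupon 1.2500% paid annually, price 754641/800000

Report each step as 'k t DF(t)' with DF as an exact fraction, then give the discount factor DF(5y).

step 1 [1y] bond c/1=7/200: DF=(2022183/2000000 − 7/200·(0))/(1+7/200) = 9769/10000 ≈ 0.976900
step 2 [2y] bond c/1=31/400: DF=(2198023/2000000 − 31/400·(0.976900))/(1+31/400) = 9497/10000 ≈ 0.949700
step 3 [3y] swap r/1=376/14257: DF=(1 − 376/14257·(0.976900+0.949700))/(1+376/14257) = 578/625 ≈ 0.924800
step 4 [4y] zero: DF = P = 8953/10000 ≈ 0.895300
step 5 [5y] bond c/1=1/80: DF=(754641/800000 − 1/80·(0.976900+0.949700+0.924800+0.895300))/(1+1/80) = 4427/5000 ≈ 0.885400

1 1 9769/10000
2 2 9497/10000
3 3 578/625
4 4 8953/10000
5 5 4427/5000
DF(5y) = 4427/5000 ≈ 0.885400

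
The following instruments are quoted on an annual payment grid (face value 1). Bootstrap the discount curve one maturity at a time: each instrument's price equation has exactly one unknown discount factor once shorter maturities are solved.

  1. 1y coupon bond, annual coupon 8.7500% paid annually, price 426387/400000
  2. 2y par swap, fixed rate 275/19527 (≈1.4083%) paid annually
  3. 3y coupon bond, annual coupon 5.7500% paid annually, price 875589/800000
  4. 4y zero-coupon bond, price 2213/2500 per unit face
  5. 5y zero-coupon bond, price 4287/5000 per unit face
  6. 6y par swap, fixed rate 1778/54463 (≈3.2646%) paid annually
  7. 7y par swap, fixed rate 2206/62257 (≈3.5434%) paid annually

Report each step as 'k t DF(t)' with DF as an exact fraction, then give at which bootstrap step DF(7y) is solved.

1 1 4901/5000
2 2 389/400
3 3 1161/1250
4 4 2213/2500
5 5 4287/5000
6 6 4111/5000
7 7 3897/5000
DF(7y) is solved at step 7

step 1 [1y] bond c/1=7/80: DF=(426387/400000 − 7/80·(0))/(1+7/80) = 4901/5000 ≈ 0.980200
step 2 [2y] swap r/1=275/19527: DF=(1 − 275/19527·(0.980200))/(1+275/19527) = 389/400 ≈ 0.972500
step 3 [3y] bond c/1=23/400: DF=(875589/800000 − 23/400·(0.980200+0.972500))/(1+23/400) = 1161/1250 ≈ 0.928800
step 4 [4y] zero: DF = P = 2213/2500 ≈ 0.885200
step 5 [5y] zero: DF = P = 4287/5000 ≈ 0.857400
step 6 [6y] swap r/1=1778/54463: DF=(1 − 1778/54463·(0.980200+0.972500+0.928800+0.885200+0.857400))/(1+1778/54463) = 4111/5000 ≈ 0.822200
step 7 [7y] swap r/1=2206/62257: DF=(1 − 2206/62257·(0.980200+0.972500+0.928800+0.885200+0.857400+0.822200))/(1+2206/62257) = 3897/5000 ≈ 0.779400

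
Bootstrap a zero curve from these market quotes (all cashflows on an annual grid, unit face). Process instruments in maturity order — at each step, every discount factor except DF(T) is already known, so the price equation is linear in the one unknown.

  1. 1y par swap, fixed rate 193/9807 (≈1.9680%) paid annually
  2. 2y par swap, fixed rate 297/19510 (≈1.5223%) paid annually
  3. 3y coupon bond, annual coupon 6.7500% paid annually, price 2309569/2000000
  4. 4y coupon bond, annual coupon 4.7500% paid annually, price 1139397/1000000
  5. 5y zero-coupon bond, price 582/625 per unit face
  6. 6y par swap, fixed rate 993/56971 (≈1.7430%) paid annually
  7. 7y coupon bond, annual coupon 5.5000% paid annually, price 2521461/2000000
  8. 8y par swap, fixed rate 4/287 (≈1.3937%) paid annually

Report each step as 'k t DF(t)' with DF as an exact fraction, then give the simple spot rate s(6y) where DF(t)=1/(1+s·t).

1 1 9807/10000
2 2 9703/10000
3 3 599/625
4 4 4779/5000
5 5 582/625
6 6 9007/10000
7 7 449/500
8 8 2239/2500
s(6y) = (1/(9007/10000) − 1)/(6) = 331/18014 ≈ 1.8375%

step 1 [1y] swap r/1=193/9807: DF=(1 − 193/9807·(0))/(1+193/9807) = 9807/10000 ≈ 0.980700
step 2 [2y] swap r/1=297/19510: DF=(1 − 297/19510·(0.980700))/(1+297/19510) = 9703/10000 ≈ 0.970300
step 3 [3y] bond c/1=27/400: DF=(2309569/2000000 − 27/400·(0.980700+0.970300))/(1+27/400) = 599/625 ≈ 0.958400
step 4 [4y] bond c/1=19/400: DF=(1139397/1000000 − 19/400·(0.980700+0.970300+0.958400))/(1+19/400) = 4779/5000 ≈ 0.955800
step 5 [5y] zero: DF = P = 582/625 ≈ 0.931200
step 6 [6y] swap r/1=993/56971: DF=(1 − 993/56971·(0.980700+0.970300+0.958400+0.955800+0.931200))/(1+993/56971) = 9007/10000 ≈ 0.900700
step 7 [7y] bond c/1=11/200: DF=(2521461/2000000 − 11/200·(0.980700+0.970300+0.958400+0.955800+0.931200+0.900700))/(1+11/200) = 449/500 ≈ 0.898000
step 8 [8y] swap r/1=4/287: DF=(1 − 4/287·(0.980700+0.970300+0.958400+0.955800+0.931200+0.900700+0.898000))/(1+4/287) = 2239/2500 ≈ 0.895600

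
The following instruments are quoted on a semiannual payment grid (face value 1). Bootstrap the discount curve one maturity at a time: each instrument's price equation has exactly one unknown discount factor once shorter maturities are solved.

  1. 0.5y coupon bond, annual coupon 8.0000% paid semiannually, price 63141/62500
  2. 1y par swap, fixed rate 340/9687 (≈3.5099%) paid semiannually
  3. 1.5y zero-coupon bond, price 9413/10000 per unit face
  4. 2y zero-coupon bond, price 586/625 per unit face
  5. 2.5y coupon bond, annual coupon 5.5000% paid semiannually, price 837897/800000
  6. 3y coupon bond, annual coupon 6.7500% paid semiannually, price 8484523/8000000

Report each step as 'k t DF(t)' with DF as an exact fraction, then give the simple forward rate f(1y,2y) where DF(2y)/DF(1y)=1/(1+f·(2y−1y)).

step 1 [0.5y] bond c/2=1/25: DF=(63141/62500 − 1/25·(0))/(1+1/25) = 4857/5000 ≈ 0.971400
step 2 [1y] swap r/2=170/9687: DF=(1 − 170/9687·(0.971400))/(1+170/9687) = 483/500 ≈ 0.966000
step 3 [1.5y] zero: DF = P = 9413/10000 ≈ 0.941300
step 4 [2y] zero: DF = P = 586/625 ≈ 0.937600
step 5 [2.5y] bond c/2=11/400: DF=(837897/800000 − 11/400·(0.971400+0.966000+0.941300+0.937600))/(1+11/400) = 2293/2500 ≈ 0.917200
step 6 [3y] bond c/2=27/800: DF=(8484523/8000000 − 27/800·(0.971400+0.966000+0.941300+0.937600+0.917200))/(1+27/800) = 4357/5000 ≈ 0.871400

1 1/2 4857/5000
2 1 483/500
3 3/2 9413/10000
4 2 586/625
5 5/2 2293/2500
6 3 4357/5000
f(1y,2y) = ((483/500)/(586/625) − 1)/(1) = 71/2344 ≈ 3.0290%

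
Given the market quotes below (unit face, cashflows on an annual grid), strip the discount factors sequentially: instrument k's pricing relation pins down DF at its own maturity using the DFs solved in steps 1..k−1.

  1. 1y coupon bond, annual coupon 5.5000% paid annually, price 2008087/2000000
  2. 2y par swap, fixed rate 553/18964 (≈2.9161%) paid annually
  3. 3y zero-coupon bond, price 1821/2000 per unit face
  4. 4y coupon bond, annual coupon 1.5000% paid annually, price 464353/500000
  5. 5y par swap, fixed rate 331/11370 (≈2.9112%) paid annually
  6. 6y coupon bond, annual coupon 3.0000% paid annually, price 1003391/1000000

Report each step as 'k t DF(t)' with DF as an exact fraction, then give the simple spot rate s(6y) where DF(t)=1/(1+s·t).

1 1 9517/10000
2 2 9447/10000
3 3 1821/2000
4 4 1747/2000
5 5 2169/2500
6 6 8417/10000
s(6y) = (1/(8417/10000) − 1)/(6) = 1583/50502 ≈ 3.1345%

step 1 [1y] bond c/1=11/200: DF=(2008087/2000000 − 11/200·(0))/(1+11/200) = 9517/10000 ≈ 0.951700
step 2 [2y] swap r/1=553/18964: DF=(1 − 553/18964·(0.951700))/(1+553/18964) = 9447/10000 ≈ 0.944700
step 3 [3y] zero: DF = P = 1821/2000 ≈ 0.910500
step 4 [4y] bond c/1=3/200: DF=(464353/500000 − 3/200·(0.951700+0.944700+0.910500))/(1+3/200) = 1747/2000 ≈ 0.873500
step 5 [5y] swap r/1=331/11370: DF=(1 − 331/11370·(0.951700+0.944700+0.910500+0.873500))/(1+331/11370) = 2169/2500 ≈ 0.867600
step 6 [6y] bond c/1=3/100: DF=(1003391/1000000 − 3/100·(0.951700+0.944700+0.910500+0.873500+0.867600))/(1+3/100) = 8417/10000 ≈ 0.841700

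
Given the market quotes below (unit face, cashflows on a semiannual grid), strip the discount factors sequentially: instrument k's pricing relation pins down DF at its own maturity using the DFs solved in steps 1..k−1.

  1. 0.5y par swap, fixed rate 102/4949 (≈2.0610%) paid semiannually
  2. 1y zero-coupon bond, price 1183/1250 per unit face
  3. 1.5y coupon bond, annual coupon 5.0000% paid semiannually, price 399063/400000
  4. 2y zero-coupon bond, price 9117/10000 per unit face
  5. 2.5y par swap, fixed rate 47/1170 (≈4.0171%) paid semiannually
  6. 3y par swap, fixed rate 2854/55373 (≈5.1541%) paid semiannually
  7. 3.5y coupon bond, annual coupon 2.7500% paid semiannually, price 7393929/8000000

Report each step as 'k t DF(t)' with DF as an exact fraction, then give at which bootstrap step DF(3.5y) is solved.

1 1/2 4949/5000
2 1 1183/1250
3 3/2 9261/10000
4 2 9117/10000
5 5/2 453/500
6 3 8573/10000
7 7/2 4183/5000
DF(3.5y) is solved at step 7

step 1 [0.5y] swap r/2=51/4949: DF=(1 − 51/4949·(0))/(1+51/4949) = 4949/5000 ≈ 0.989800
step 2 [1y] zero: DF = P = 1183/1250 ≈ 0.946400
step 3 [1.5y] bond c/2=1/40: DF=(399063/400000 − 1/40·(0.989800+0.946400))/(1+1/40) = 9261/10000 ≈ 0.926100
step 4 [2y] zero: DF = P = 9117/10000 ≈ 0.911700
step 5 [2.5y] swap r/2=47/2340: DF=(1 − 47/2340·(0.989800+0.946400+0.926100+0.911700))/(1+47/2340) = 453/500 ≈ 0.906000
step 6 [3y] swap r/2=1427/55373: DF=(1 − 1427/55373·(0.989800+0.946400+0.926100+0.911700+0.906000))/(1+1427/55373) = 8573/10000 ≈ 0.857300
step 7 [3.5y] bond c/2=11/800: DF=(7393929/8000000 − 11/800·(0.989800+0.946400+0.926100+0.911700+0.906000+0.857300))/(1+11/800) = 4183/5000 ≈ 0.836600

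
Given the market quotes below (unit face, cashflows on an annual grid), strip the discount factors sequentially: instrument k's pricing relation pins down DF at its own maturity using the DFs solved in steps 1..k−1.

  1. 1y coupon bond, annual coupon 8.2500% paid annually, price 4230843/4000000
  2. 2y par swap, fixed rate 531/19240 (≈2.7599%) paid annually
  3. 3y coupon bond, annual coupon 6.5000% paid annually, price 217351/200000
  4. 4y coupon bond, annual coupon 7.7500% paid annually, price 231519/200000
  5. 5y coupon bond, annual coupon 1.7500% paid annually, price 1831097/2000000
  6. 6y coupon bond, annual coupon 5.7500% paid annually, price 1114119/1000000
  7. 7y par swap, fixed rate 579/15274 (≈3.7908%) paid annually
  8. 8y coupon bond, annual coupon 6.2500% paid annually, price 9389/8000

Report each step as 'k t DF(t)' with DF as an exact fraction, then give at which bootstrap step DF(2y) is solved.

1 1 9771/10000
2 2 9469/10000
3 3 903/1000
4 4 871/1000
5 5 4181/5000
6 6 807/1000
7 7 1921/2500
8 8 1863/2500
DF(2y) is solved at step 2

step 1 [1y] bond c/1=33/400: DF=(4230843/4000000 − 33/400·(0))/(1+33/400) = 9771/10000 ≈ 0.977100
step 2 [2y] swap r/1=531/19240: DF=(1 − 531/19240·(0.977100))/(1+531/19240) = 9469/10000 ≈ 0.946900
step 3 [3y] bond c/1=13/200: DF=(217351/200000 − 13/200·(0.977100+0.946900))/(1+13/200) = 903/1000 ≈ 0.903000
step 4 [4y] bond c/1=31/400: DF=(231519/200000 − 31/400·(0.977100+0.946900+0.903000))/(1+31/400) = 871/1000 ≈ 0.871000
step 5 [5y] bond c/1=7/400: DF=(1831097/2000000 − 7/400·(0.977100+0.946900+0.903000+0.871000))/(1+7/400) = 4181/5000 ≈ 0.836200
step 6 [6y] bond c/1=23/400: DF=(1114119/1000000 − 23/400·(0.977100+0.946900+0.903000+0.871000+0.836200))/(1+23/400) = 807/1000 ≈ 0.807000
step 7 [7y] swap r/1=579/15274: DF=(1 − 579/15274·(0.977100+0.946900+0.903000+0.871000+0.836200+0.807000))/(1+579/15274) = 1921/2500 ≈ 0.768400
step 8 [8y] bond c/1=1/16: DF=(9389/8000 − 1/16·(0.977100+0.946900+0.903000+0.871000+0.836200+0.807000+0.768400))/(1+1/16) = 1863/2500 ≈ 0.745200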